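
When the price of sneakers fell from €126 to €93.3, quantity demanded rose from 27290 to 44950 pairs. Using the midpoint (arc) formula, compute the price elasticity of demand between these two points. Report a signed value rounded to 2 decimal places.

%ΔQ = (44950 − 27290) / [(27290 + 44950)/2] = 17660/36120 = 0.488925…
%ΔP = (93.3 − 126) / [(126 + 93.3)/2] = -32.7/109.65 = -0.298221…
Arc Ed = %ΔQ / %ΔP = (17660/36120) / (-32.7/109.65) = -1.6394…

-1.64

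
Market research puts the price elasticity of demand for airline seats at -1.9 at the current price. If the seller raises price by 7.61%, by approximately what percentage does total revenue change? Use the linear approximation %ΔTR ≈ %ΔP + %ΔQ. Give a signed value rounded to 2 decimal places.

-6.85%

%ΔQ ≈ Ed × %ΔP = (-1.9) × (+7.61%) = -14.4590%
%ΔTR ≈ %ΔP + %ΔQ = (+7.61%) + (-14.4590%) = -6.8490%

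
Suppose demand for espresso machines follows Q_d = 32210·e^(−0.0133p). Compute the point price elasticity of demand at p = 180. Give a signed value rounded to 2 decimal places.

dQ_d/dp = −0.0133·Q_d = -39.0968. At p = 180, Q_d = 2939.61.
Ed = (dQ_d/dp)·(p/Q_d) = (-39.0968) × (180/2939.61) = -2.394

-2.39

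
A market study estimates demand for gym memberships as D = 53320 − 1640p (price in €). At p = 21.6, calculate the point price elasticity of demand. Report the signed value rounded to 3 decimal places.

-1.979

dD/dp = −1640. At p = 21.6, D = 53320 − 1640(21.6) = 17896.
Ed = (dD/dp)·(p/D) = −1640 × (21.6/17896) = -1.97943…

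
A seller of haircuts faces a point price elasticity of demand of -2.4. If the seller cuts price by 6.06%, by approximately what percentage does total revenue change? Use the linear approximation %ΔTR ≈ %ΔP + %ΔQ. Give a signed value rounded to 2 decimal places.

+8.48%

%ΔQ ≈ Ed × %ΔP = (-2.4) × (-6.06%) = +14.5440%
%ΔTR ≈ %ΔP + %ΔQ = (-6.06%) + (+14.5440%) = +8.4840%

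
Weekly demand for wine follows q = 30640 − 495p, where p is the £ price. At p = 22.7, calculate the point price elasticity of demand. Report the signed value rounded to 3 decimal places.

dq/dp = −495. At p = 22.7, q = 30640 − 495(22.7) = 19403.5.
Ed = (dq/dp)·(p/q) = −495 × (22.7/19403.5) = -0.57909…

-0.579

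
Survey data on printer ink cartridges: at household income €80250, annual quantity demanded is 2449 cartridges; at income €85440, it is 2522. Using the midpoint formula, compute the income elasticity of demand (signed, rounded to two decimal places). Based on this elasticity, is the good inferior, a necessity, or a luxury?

0.47; necessity

%ΔQ = (2522 − 2449)/[( 2449 + 2522)/2] = 73/2485.5 = 0.029370…
%ΔIncome = (85440 − 80250)/[( 80250 + 85440)/2] = 5190/82845 = 0.062647…
E_income = (73/2485.5) / (5190/82845) = 0.4688…
0 < E_income < 1 ⇒ normal good, necessity.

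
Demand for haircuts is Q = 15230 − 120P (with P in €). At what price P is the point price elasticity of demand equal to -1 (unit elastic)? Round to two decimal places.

63.46

Ed = −120P/(15230 − 120P). Set this equal to -1:
120P = 1·(15230 − 120P) ⇒ 120P(1 + 1) = 1·15230
P = 1·15230 / (120·2) = 63.4583…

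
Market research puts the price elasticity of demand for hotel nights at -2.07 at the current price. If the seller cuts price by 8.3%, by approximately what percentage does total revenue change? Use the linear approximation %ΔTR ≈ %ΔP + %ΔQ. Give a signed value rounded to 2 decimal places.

+8.88%

%ΔQ ≈ Ed × %ΔP = (-2.07) × (-8.3%) = +17.1810%
%ΔTR ≈ %ΔP + %ΔQ = (-8.3%) + (+17.1810%) = +8.8810%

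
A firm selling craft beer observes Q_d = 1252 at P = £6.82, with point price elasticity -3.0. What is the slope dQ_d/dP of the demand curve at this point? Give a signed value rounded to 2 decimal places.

Ed = (dQ_d/dP)·(P/Q_d) ⇒ dQ_d/dP = Ed·Q_d/P = (-3.0)·1252/6.82 = -550.7331…

-550.73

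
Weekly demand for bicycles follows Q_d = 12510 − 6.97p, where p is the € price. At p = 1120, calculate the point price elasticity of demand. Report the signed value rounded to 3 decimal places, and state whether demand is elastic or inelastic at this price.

-1.660; elastic

dQ_d/dp = −6.97. At p = 1120, Q_d = 12510 − 6.97(1120) = 4703.6.
Ed = (dQ_d/dp)·(p/Q_d) = −6.97 × (1120/4703.6) = -1.65966…
|Ed| = 1.660 > 1, so demand is elastic.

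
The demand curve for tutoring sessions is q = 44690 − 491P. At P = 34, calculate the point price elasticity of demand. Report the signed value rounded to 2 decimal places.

-0.60

dq/dP = −491. At P = 34, q = 44690 − 491(34) = 27996.
Ed = (dq/dP)·(P/q) = −491 × (34/27996) = -0.5962…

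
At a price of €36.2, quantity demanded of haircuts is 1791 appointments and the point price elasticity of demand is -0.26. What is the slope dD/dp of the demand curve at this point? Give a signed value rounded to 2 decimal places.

Ed = (dD/dp)·(p/D) ⇒ dD/dp = Ed·D/p = (-0.26)·1791/36.2 = -12.8635…

-12.86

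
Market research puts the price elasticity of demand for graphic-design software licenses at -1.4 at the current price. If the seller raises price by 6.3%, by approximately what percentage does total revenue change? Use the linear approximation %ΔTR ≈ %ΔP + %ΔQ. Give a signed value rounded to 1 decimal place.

-2.5%

%ΔQ ≈ Ed × %ΔP = (-1.4) × (+6.3%) = -8.8200%
%ΔTR ≈ %ΔP + %ΔQ = (+6.3%) + (-8.8200%) = -2.5200%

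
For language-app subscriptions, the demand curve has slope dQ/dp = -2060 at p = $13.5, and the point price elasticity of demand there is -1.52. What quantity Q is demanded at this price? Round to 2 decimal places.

18296.05

Ed = (dQ/dp)·(p/Q) ⇒ Q = (dQ/dp)·p/Ed = (-2060)·13.5/(-1.52) = 18296.0526…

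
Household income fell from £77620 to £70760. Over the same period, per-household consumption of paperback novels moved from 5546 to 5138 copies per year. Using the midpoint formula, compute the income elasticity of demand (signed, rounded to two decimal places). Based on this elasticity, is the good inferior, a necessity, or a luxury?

0.83; necessity

%ΔQ = (5138 − 5546)/[( 5546 + 5138)/2] = -408/5342 = -0.076375…
%ΔIncome = (70760 − 77620)/[( 77620 + 70760)/2] = -6860/74190 = -0.092465…
E_income = (-408/5342) / (-6860/74190) = 0.8259…
0 < E_income < 1 ⇒ normal good, necessity.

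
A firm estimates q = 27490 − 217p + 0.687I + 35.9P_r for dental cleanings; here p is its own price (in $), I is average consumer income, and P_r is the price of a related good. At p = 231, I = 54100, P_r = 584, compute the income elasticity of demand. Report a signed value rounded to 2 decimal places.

At the given values, q = 27490 − 217(231) + 0.687(54100) + 35.9(584) = 35495.3.
∂q/∂I = 0.687.
E = (0.687) × (54100/35495.3) = 1.0470…

1.05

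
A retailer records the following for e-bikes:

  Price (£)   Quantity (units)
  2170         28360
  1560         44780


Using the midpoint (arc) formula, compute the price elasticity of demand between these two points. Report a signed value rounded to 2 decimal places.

%ΔQ = (44780 − 28360) / [(28360 + 44780)/2] = 16420/36570 = 0.449001…
%ΔP = (1560 − 2170) / [(2170 + 1560)/2] = -610/1865 = -0.327077…
Arc Ed = %ΔQ / %ΔP = (16420/36570) / (-610/1865) = -1.3727…

-1.37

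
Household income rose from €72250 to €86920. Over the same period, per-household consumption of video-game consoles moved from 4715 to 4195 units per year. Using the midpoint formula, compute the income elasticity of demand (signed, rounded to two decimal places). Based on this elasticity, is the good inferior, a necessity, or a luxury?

%ΔQ = (4195 − 4715)/[( 4715 + 4195)/2] = -520/4455 = -0.116722…
%ΔIncome = (86920 − 72250)/[( 72250 + 86920)/2] = 14670/79585 = 0.184331…
E_income = (-520/4455) / (14670/79585) = -0.6332…
E_income < 0 ⇒ inferior good.

-0.63; inferior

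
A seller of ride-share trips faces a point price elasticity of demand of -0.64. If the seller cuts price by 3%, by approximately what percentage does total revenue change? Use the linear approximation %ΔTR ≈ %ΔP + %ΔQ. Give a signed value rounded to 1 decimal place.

%ΔQ ≈ Ed × %ΔP = (-0.64) × (-3%) = +1.9200%
%ΔTR ≈ %ΔP + %ΔQ = (-3%) + (+1.9200%) = -1.0800%

-1.1%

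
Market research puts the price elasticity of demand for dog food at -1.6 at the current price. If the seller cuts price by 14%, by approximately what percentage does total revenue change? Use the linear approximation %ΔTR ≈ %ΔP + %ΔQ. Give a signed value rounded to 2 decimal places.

%ΔQ ≈ Ed × %ΔP = (-1.6) × (-14%) = +22.4000%
%ΔTR ≈ %ΔP + %ΔQ = (-14%) + (+22.4000%) = +8.4000%

+8.40%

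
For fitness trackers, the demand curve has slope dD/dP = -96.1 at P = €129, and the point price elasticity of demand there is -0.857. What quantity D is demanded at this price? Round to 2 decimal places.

14465.46

Ed = (dD/dP)·(P/D) ⇒ D = (dD/dP)·P/Ed = (-96.1)·129/(-0.857) = 14465.4609…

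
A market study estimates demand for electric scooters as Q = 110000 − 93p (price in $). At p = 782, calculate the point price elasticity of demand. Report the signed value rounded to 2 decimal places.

dQ/dp = −93. At p = 782, Q = 110000 − 93(782) = 37274.
Ed = (dQ/dp)·(p/Q) = −93 × (782/37274) = -1.9511…

-1.95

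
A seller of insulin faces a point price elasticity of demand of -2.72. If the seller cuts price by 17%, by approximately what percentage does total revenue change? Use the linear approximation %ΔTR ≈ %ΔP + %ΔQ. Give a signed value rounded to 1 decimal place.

+29.2%

%ΔQ ≈ Ed × %ΔP = (-2.72) × (-17%) = +46.2400%
%ΔTR ≈ %ΔP + %ΔQ = (-17%) + (+46.2400%) = +29.2400%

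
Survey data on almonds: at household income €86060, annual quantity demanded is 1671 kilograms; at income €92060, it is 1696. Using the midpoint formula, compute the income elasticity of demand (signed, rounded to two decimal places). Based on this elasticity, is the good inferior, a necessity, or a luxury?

%ΔQ = (1696 − 1671)/[( 1671 + 1696)/2] = 25/1683.5 = 0.014850…
%ΔIncome = (92060 − 86060)/[( 86060 + 92060)/2] = 6000/89060 = 0.067370…
E_income = (25/1683.5) / (6000/89060) = 0.2204…
0 < E_income < 1 ⇒ normal good, necessity.

0.22; necessity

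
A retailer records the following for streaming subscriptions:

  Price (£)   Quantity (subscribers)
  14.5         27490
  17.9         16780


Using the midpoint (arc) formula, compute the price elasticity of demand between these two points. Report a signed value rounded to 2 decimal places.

%ΔQ = (16780 − 27490) / [(27490 + 16780)/2] = -10710/22135 = -0.483849…
%ΔP = (17.9 − 14.5) / [(14.5 + 17.9)/2] = 3.4/16.2 = 0.209876…
Arc Ed = %ΔQ / %ΔP = (-10710/22135) / (3.4/16.2) = -2.3053…

-2.31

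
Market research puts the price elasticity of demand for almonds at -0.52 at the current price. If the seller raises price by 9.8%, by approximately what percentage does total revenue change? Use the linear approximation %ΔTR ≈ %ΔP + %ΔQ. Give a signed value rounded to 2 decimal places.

%ΔQ ≈ Ed × %ΔP = (-0.52) × (+9.8%) = -5.0960%
%ΔTR ≈ %ΔP + %ΔQ = (+9.8%) + (-5.0960%) = +4.7040%

+4.70%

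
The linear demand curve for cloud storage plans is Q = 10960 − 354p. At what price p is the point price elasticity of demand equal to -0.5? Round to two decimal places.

Ed = −354p/(10960 − 354p). Set this equal to -0.5:
354p = 0.5·(10960 − 354p) ⇒ 354p(1 + 0.5) = 0.5·10960
p = 0.5·10960 / (354·1.5) = 10.3201…

10.32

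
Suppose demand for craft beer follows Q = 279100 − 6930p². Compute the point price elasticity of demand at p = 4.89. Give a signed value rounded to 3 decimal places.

-2.923

dQ/dp = −2·6930·p = -67775.4. At p = 4.89, Q = 113389.147.
Ed = (dQ/dp)·(p/Q) = (-67775.4) × (4.89/113389.147) = -2.92286…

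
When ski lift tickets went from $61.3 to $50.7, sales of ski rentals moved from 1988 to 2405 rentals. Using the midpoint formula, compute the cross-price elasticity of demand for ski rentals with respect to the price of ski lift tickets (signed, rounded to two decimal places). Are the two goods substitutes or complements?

%ΔQ_{ski rentals} = (2405 − 1988)/avg = 417/2196.5 = 0.189847…
%ΔP_{ski lift tickets} = (50.7 − 61.3)/avg = -10.6/56 = -0.189285…
E_cross = (417/2196.5) / (-10.6/56) = -1.0029…
E_cross < 0 ⇒ the goods are complements.

-1.00; complements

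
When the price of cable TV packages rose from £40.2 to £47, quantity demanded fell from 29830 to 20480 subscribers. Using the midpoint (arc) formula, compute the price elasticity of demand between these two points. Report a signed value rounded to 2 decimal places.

%ΔQ = (20480 − 29830) / [(29830 + 20480)/2] = -9350/25155 = -0.371695…
%ΔP = (47 − 40.2) / [(40.2 + 47)/2] = 6.8/43.6 = 0.155963…
Arc Ed = %ΔQ / %ΔP = (-9350/25155) / (6.8/43.6) = -2.3832…

-2.38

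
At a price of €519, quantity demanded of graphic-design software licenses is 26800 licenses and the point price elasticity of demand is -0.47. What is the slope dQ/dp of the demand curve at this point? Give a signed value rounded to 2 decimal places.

-24.27

Ed = (dQ/dp)·(p/Q) ⇒ dQ/dp = Ed·Q/p = (-0.47)·26800/519 = -24.2697…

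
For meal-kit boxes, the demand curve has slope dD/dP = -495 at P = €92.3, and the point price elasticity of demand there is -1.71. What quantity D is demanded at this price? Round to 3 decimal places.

26718.421

Ed = (dD/dP)·(P/D) ⇒ D = (dD/dP)·P/Ed = (-495)·92.3/(-1.71) = 26718.42105…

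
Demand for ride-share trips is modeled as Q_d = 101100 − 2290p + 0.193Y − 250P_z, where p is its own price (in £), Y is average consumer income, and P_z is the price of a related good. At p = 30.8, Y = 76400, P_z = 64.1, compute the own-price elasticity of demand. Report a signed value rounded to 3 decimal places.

At the given values, Q_d = 101100 − 2290(30.8) + 0.193(76400) − 250(64.1) = 29288.2.
∂Q_d/∂p = −2290.
E = (-2290) × (30.8/29288.2) = -2.40820…

-2.408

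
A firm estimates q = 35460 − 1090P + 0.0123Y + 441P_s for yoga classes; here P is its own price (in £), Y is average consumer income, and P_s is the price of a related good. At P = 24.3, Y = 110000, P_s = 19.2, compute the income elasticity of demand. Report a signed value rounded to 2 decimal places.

0.07

At the given values, q = 35460 − 1090(24.3) + 0.0123(110000) + 441(19.2) = 18793.2.
∂q/∂Y = 0.0123.
E = (0.0123) × (110000/18793.2) = 0.0719…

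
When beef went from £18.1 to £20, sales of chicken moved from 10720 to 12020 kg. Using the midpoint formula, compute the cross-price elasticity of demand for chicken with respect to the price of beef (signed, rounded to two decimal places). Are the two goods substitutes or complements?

1.15; substitutes

%ΔQ_{chicken} = (12020 − 10720)/avg = 1300/11370 = 0.114335…
%ΔP_{beef} = (20 − 18.1)/avg = 1.9/19.05 = 0.099737…
E_cross = (1300/11370) / (1.9/19.05) = 1.1463…
E_cross > 0 ⇒ the goods are substitutes.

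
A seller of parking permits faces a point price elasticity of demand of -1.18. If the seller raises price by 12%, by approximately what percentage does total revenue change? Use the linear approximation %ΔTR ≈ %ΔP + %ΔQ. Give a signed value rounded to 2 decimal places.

-2.16%

%ΔQ ≈ Ed × %ΔP = (-1.18) × (+12%) = -14.1600%
%ΔTR ≈ %ΔP + %ΔQ = (+12%) + (-14.1600%) = -2.1600%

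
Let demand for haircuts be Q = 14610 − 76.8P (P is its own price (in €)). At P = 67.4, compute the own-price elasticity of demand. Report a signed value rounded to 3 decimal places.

-0.549

At the given values, Q = 14610 − 76.8(67.4) = 9433.68.
∂Q/∂P = −76.8.
E = (-76.8) × (67.4/9433.68) = -0.54870…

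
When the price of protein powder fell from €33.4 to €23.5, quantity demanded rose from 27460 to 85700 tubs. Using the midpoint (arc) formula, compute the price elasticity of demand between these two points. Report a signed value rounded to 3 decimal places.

-2.958

%ΔQ = (85700 − 27460) / [(27460 + 85700)/2] = 58240/56580 = 1.029338…
%ΔP = (23.5 − 33.4) / [(33.4 + 23.5)/2] = -9.9/28.45 = -0.347978…
Arc Ed = %ΔQ / %ΔP = (58240/56580) / (-9.9/28.45) = -2.95804…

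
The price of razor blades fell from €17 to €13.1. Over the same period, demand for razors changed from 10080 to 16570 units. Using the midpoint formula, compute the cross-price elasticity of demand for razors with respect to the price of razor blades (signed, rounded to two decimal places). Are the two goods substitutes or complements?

%ΔQ_{razors} = (16570 − 10080)/avg = 6490/13325 = 0.487054…
%ΔP_{razor blades} = (13.1 − 17)/avg = -3.9/15.05 = -0.259136…
E_cross = (6490/13325) / (-3.9/15.05) = -1.8795…
E_cross < 0 ⇒ the goods are complements.

-1.88; complements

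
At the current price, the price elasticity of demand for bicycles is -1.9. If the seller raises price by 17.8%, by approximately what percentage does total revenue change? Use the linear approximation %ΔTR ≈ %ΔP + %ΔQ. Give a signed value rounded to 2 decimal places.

-16.02%

%ΔQ ≈ Ed × %ΔP = (-1.9) × (+17.8%) = -33.8200%
%ΔTR ≈ %ΔP + %ΔQ = (+17.8%) + (-33.8200%) = -16.0200%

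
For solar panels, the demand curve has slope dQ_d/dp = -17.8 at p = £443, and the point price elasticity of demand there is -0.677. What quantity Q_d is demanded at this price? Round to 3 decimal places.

Ed = (dQ_d/dp)·(p/Q_d) ⇒ Q_d = (dQ_d/dp)·p/Ed = (-17.8)·443/(-0.677) = 11647.56277…

11647.563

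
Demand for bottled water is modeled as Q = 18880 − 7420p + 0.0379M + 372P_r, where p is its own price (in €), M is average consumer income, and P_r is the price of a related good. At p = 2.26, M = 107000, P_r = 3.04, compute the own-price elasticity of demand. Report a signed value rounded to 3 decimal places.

At the given values, Q = 18880 − 7420(2.26) + 0.0379(107000) + 372(3.04) = 7296.98.
∂Q/∂p = −7420.
E = (-7420) × (2.26/7296.98) = -2.29810…

-2.298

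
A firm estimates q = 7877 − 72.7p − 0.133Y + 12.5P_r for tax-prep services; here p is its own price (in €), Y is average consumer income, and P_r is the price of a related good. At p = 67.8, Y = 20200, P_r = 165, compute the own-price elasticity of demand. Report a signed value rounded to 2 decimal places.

At the given values, q = 7877 − 72.7(67.8) − 0.133(20200) + 12.5(165) = 2323.84.
∂q/∂p = −72.7.
E = (-72.7) × (67.8/2323.84) = -2.1210…

-2.12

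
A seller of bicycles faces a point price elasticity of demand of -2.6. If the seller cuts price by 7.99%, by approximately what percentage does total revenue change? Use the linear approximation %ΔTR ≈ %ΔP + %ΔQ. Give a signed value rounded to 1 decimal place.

%ΔQ ≈ Ed × %ΔP = (-2.6) × (-7.99%) = +20.7740%
%ΔTR ≈ %ΔP + %ΔQ = (-7.99%) + (+20.7740%) = +12.7840%

+12.8%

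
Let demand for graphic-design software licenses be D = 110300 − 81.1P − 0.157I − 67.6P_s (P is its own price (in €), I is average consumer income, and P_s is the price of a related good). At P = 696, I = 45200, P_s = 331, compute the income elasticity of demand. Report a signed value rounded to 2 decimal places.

At the given values, D = 110300 − 81.1(696) − 0.157(45200) − 67.6(331) = 24382.4.
∂D/∂I = -0.157.
E = (-0.157) × (45200/24382.4) = -0.2910…

-0.29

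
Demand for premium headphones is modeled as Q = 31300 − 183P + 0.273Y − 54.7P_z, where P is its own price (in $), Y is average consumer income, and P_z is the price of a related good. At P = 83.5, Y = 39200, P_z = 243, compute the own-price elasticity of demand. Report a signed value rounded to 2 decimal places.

At the given values, Q = 31300 − 183(83.5) + 0.273(39200) − 54.7(243) = 13429.
∂Q/∂P = −183.
E = (-183) × (83.5/13429) = -1.1378…

-1.14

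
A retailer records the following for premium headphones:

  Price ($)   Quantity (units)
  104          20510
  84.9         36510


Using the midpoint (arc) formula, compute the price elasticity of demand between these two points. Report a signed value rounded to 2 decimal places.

-2.78

%ΔQ = (36510 − 20510) / [(20510 + 36510)/2] = 16000/28510 = 0.561206…
%ΔP = (84.9 − 104) / [(104 + 84.9)/2] = -19.1/94.45 = -0.202223…
Arc Ed = %ΔQ / %ΔP = (16000/28510) / (-19.1/94.45) = -2.7751…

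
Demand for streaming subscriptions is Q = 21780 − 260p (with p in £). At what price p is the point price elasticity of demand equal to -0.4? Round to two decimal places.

23.93

Ed = −260p/(21780 − 260p). Set this equal to -0.4:
260p = 0.4·(21780 − 260p) ⇒ 260p(1 + 0.4) = 0.4·21780
p = 0.4·21780 / (260·1.4) = 23.9340…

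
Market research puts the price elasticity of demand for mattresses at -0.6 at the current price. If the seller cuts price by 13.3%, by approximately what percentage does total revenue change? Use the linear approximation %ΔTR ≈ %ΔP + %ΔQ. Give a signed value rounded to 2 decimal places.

%ΔQ ≈ Ed × %ΔP = (-0.6) × (-13.3%) = +7.9800%
%ΔTR ≈ %ΔP + %ΔQ = (-13.3%) + (+7.9800%) = -5.3200%

-5.32%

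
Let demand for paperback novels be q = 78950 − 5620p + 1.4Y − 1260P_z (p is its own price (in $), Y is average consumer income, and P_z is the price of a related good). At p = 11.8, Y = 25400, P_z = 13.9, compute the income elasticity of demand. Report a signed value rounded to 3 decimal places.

At the given values, q = 78950 − 5620(11.8) + 1.4(25400) − 1260(13.9) = 30680.
∂q/∂Y = 1.4.
E = (1.4) × (25400/30680) = 1.15906…

1.159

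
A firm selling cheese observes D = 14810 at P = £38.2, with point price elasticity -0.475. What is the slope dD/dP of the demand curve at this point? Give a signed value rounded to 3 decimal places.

-184.156

Ed = (dD/dP)·(P/D) ⇒ dD/dP = Ed·D/P = (-0.475)·14810/38.2 = -184.15575…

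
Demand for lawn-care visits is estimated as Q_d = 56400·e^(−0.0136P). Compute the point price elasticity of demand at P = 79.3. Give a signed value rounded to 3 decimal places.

-1.078

dQ_d/dP = −0.0136·Q_d = -260.88. At P = 79.3, Q_d = 19182.3.
Ed = (dQ_d/dP)·(P/Q_d) = (-260.88) × (79.3/19182.3) = -1.07848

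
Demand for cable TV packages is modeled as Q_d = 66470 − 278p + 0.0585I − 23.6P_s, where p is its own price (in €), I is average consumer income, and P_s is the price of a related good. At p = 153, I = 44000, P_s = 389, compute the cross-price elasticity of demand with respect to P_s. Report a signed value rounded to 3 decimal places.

At the given values, Q_d = 66470 − 278(153) + 0.0585(44000) − 23.6(389) = 17329.6.
∂Q_d/∂P_s = -23.6.
E = (-23.6) × (389/17329.6) = -0.52975…

-0.530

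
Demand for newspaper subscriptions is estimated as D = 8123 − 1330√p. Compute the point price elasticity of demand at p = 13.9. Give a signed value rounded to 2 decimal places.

dD/dp = −1330/(2√p) = -178.367. At p = 13.9, D = 3164.4.
Ed = (dD/dp)·(p/D) = (-178.367) × (13.9/3164.4) = -0.7834…

-0.78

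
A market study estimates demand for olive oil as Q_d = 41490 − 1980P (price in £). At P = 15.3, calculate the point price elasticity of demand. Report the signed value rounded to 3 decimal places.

dQ_d/dP = −1980. At P = 15.3, Q_d = 41490 − 1980(15.3) = 11196.
Ed = (dQ_d/dP)·(P/Q_d) = −1980 × (15.3/11196) = -2.70578…

-2.706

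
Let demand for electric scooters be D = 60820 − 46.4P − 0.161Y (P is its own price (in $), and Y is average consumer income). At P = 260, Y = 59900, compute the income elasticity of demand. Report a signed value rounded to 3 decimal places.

-0.247

At the given values, D = 60820 − 46.4(260) − 0.161(59900) = 39112.1.
∂D/∂Y = -0.161.
E = (-0.161) × (59900/39112.1) = -0.24657…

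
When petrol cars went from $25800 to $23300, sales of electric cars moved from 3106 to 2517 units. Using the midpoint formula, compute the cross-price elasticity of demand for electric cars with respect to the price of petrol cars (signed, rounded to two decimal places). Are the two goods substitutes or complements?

2.06; substitutes

%ΔQ_{electric cars} = (2517 − 3106)/avg = -589/2811.5 = -0.209496…
%ΔP_{petrol cars} = (23300 − 25800)/avg = -2500/24550 = -0.101832…
E_cross = (-589/2811.5) / (-2500/24550) = 2.0572…
E_cross > 0 ⇒ the goods are substitutes.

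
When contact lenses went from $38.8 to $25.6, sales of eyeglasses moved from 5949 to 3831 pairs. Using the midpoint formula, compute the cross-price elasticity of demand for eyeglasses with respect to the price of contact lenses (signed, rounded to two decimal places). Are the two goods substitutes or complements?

1.06; substitutes

%ΔQ_{eyeglasses} = (3831 − 5949)/avg = -2118/4890 = -0.433128…
%ΔP_{contact lenses} = (25.6 − 38.8)/avg = -13.2/32.2 = -0.409937…
E_cross = (-2118/4890) / (-13.2/32.2) = 1.0565…
E_cross > 0 ⇒ the goods are substitutes.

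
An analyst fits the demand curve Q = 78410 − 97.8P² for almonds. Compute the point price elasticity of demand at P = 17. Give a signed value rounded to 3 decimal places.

-1.127

dQ/dP = −2·97.8·P = -3325.2. At P = 17, Q = 50145.8.
Ed = (dQ/dP)·(P/Q) = (-3325.2) × (17/50145.8) = -1.12728…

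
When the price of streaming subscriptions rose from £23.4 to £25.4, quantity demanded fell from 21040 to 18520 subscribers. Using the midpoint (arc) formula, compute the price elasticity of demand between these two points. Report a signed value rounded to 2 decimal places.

-1.55

%ΔQ = (18520 − 21040) / [(21040 + 18520)/2] = -2520/19780 = -0.127401…
%ΔP = (25.4 − 23.4) / [(23.4 + 25.4)/2] = 2/24.4 = 0.081967…
Arc Ed = %ΔQ / %ΔP = (-2520/19780) / (2/24.4) = -1.5542…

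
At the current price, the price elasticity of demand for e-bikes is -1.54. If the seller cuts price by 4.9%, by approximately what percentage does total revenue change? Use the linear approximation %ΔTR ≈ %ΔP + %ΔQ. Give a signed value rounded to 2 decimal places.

%ΔQ ≈ Ed × %ΔP = (-1.54) × (-4.9%) = +7.5460%
%ΔTR ≈ %ΔP + %ΔQ = (-4.9%) + (+7.5460%) = +2.6460%

+2.65%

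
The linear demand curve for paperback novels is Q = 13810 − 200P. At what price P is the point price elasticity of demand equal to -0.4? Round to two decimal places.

19.73

Ed = −200P/(13810 − 200P). Set this equal to -0.4:
200P = 0.4·(13810 − 200P) ⇒ 200P(1 + 0.4) = 0.4·13810
P = 0.4·13810 / (200·1.4) = 19.7285…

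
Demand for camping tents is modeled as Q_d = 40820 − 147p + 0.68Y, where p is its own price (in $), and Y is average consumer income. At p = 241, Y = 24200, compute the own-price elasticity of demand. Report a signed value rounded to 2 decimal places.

At the given values, Q_d = 40820 − 147(241) + 0.68(24200) = 21849.
∂Q_d/∂p = −147.
E = (-147) × (241/21849) = -1.6214…

-1.62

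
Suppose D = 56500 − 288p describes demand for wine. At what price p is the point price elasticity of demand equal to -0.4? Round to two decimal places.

56.05

Ed = −288p/(56500 − 288p). Set this equal to -0.4:
288p = 0.4·(56500 − 288p) ⇒ 288p(1 + 0.4) = 0.4·56500
p = 0.4·56500 / (288·1.4) = 56.0515…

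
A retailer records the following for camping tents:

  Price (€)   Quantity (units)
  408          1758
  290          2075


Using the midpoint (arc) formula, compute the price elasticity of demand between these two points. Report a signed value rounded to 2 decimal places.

-0.49

%ΔQ = (2075 − 1758) / [(1758 + 2075)/2] = 317/1916.5 = 0.165405…
%ΔP = (290 − 408) / [(408 + 290)/2] = -118/349 = -0.338108…
Arc Ed = %ΔQ / %ΔP = (317/1916.5) / (-118/349) = -0.4892…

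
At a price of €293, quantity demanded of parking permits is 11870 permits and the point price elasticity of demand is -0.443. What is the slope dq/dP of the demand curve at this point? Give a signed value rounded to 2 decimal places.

Ed = (dq/dP)·(P/q) ⇒ dq/dP = Ed·q/P = (-0.443)·11870/293 = -17.9467…

-17.95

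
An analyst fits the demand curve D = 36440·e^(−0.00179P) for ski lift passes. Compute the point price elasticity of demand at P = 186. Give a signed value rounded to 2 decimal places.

-0.33

dD/dP = −0.00179·D = -46.756. At P = 186, D = 26120.7.
Ed = (dD/dP)·(P/D) = (-46.756) × (186/26120.7) = -0.3329…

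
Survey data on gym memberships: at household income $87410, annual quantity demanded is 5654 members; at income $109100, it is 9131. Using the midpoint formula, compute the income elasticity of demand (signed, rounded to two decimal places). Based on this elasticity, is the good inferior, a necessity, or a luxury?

2.13; luxury

%ΔQ = (9131 − 5654)/[( 5654 + 9131)/2] = 3477/7392.5 = 0.470341…
%ΔIncome = (109100 − 87410)/[( 87410 + 109100)/2] = 21690/98255 = 0.220752…
E_income = (3477/7392.5) / (21690/98255) = 2.1306…
E_income > 1 ⇒ normal good, luxury.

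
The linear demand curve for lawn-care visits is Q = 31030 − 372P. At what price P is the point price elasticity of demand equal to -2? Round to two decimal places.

55.61

Ed = −372P/(31030 − 372P). Set this equal to -2:
372P = 2·(31030 − 372P) ⇒ 372P(1 + 2) = 2·31030
P = 2·31030 / (372·3) = 55.6093…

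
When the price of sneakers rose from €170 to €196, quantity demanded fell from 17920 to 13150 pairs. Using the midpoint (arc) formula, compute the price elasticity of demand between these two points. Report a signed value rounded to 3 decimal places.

-2.161

%ΔQ = (13150 − 17920) / [(17920 + 13150)/2] = -4770/15535 = -0.307048…
%ΔP = (196 − 170) / [(170 + 196)/2] = 26/183 = 0.142076…
Arc Ed = %ΔQ / %ΔP = (-4770/15535) / (26/183) = -2.16114…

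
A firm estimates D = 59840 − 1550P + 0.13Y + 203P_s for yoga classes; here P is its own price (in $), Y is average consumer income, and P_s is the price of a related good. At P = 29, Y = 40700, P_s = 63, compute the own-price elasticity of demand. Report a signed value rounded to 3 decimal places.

At the given values, D = 59840 − 1550(29) + 0.13(40700) + 203(63) = 32970.
∂D/∂P = −1550.
E = (-1550) × (29/32970) = -1.36336…

-1.363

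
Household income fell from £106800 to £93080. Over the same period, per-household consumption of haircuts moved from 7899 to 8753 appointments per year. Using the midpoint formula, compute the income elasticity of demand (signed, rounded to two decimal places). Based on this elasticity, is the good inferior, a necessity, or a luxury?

%ΔQ = (8753 − 7899)/[( 7899 + 8753)/2] = 854/8326 = 0.102570…
%ΔIncome = (93080 − 106800)/[( 106800 + 93080)/2] = -13720/99940 = -0.137282…
E_income = (854/8326) / (-13720/99940) = -0.7471…
E_income < 0 ⇒ inferior good.

-0.75; inferior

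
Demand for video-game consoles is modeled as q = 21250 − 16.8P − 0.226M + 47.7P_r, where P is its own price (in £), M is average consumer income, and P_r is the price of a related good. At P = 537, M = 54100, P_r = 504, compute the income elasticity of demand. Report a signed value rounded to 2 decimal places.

-0.51

At the given values, q = 21250 − 16.8(537) − 0.226(54100) + 47.7(504) = 24042.6.
∂q/∂M = -0.226.
E = (-0.226) × (54100/24042.6) = -0.5085…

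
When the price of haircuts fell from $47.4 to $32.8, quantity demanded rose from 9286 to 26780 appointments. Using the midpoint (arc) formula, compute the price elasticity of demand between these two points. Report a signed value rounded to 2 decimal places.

-2.66

%ΔQ = (26780 − 9286) / [(9286 + 26780)/2] = 17494/18033 = 0.970110…
%ΔP = (32.8 − 47.4) / [(47.4 + 32.8)/2] = -14.6/40.1 = -0.364089…
Arc Ed = %ΔQ / %ΔP = (17494/18033) / (-14.6/40.1) = -2.6644…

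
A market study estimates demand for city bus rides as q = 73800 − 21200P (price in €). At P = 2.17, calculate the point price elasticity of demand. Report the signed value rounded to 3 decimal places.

dq/dP = −21200. At P = 2.17, q = 73800 − 21200(2.17) = 27796.
Ed = (dq/dP)·(P/q) = −21200 × (2.17/27796) = -1.65505…

-1.655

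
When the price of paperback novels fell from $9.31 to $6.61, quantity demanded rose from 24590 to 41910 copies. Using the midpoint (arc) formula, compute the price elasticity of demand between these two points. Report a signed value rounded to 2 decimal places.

-1.54

%ΔQ = (41910 − 24590) / [(24590 + 41910)/2] = 17320/33250 = 0.520902…
%ΔP = (6.61 − 9.31) / [(9.31 + 6.61)/2] = -2.7/7.96 = -0.339195…
Arc Ed = %ΔQ / %ΔP = (17320/33250) / (-2.7/7.96) = -1.5356…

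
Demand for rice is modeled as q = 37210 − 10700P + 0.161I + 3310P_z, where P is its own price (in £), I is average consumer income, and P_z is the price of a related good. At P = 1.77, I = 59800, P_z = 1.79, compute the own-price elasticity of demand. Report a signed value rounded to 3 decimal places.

At the given values, q = 37210 − 10700(1.77) + 0.161(59800) + 3310(1.79) = 33823.7.
∂q/∂P = −10700.
E = (-10700) × (1.77/33823.7) = -0.55993…

-0.560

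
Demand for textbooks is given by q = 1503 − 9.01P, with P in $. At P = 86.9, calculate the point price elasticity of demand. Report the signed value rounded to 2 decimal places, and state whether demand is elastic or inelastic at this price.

-1.09; elastic

dq/dP = −9.01. At P = 86.9, q = 1503 − 9.01(86.9) = 720.031.
Ed = (dq/dP)·(P/q) = −9.01 × (86.9/720.031) = -1.0874…
|Ed| = 1.09 > 1, so demand is elastic.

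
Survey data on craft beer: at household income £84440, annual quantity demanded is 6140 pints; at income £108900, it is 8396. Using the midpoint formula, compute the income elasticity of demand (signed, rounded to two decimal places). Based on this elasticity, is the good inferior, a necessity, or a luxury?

1.23; luxury

%ΔQ = (8396 − 6140)/[( 6140 + 8396)/2] = 2256/7268 = 0.310401…
%ΔIncome = (108900 − 84440)/[( 84440 + 108900)/2] = 24460/96670 = 0.253025…
E_income = (2256/7268) / (24460/96670) = 1.2267…
E_income > 1 ⇒ normal good, luxury.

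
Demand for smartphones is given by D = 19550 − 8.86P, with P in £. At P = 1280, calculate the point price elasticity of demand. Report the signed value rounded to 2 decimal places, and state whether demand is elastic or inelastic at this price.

-1.38; elastic

dD/dP = −8.86. At P = 1280, D = 19550 − 8.86(1280) = 8209.2.
Ed = (dD/dP)·(P/D) = −8.86 × (1280/8209.2) = -1.3814…
|Ed| = 1.38 > 1, so demand is elastic.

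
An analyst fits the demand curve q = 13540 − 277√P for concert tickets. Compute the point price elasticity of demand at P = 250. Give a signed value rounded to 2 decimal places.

dq/dP = −277/(2√P) = -8.75951. At P = 250, q = 9160.25.
Ed = (dq/dP)·(P/q) = (-8.75951) × (250/9160.25) = -0.2390…

-0.24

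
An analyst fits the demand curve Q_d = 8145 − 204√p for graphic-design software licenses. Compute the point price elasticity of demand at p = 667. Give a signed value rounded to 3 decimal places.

dQ_d/dp = −204/(2√p) = -3.94946. At p = 667, Q_d = 2876.43.
Ed = (dQ_d/dp)·(p/Q_d) = (-3.94946) × (667/2876.43) = -0.91581…

-0.916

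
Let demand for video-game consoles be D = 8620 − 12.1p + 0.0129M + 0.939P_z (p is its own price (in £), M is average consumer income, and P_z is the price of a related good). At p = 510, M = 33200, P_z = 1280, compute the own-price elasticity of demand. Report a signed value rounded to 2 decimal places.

At the given values, D = 8620 − 12.1(510) + 0.0129(33200) + 0.939(1280) = 4079.2.
∂D/∂p = −12.1.
E = (-12.1) × (510/4079.2) = -1.5127…

-1.51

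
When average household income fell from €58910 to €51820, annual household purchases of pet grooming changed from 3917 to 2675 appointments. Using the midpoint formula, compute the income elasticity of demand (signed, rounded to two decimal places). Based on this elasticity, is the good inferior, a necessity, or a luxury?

2.94; luxury

%ΔQ = (2675 − 3917)/[( 3917 + 2675)/2] = -1242/3296 = -0.376820…
%ΔIncome = (51820 − 58910)/[( 58910 + 51820)/2] = -7090/55365 = -0.128059…
E_income = (-1242/3296) / (-7090/55365) = 2.9425…
E_income > 1 ⇒ normal good, luxury.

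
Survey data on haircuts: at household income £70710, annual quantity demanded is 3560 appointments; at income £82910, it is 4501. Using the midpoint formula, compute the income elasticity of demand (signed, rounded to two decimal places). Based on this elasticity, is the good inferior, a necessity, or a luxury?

1.47; luxury

%ΔQ = (4501 − 3560)/[( 3560 + 4501)/2] = 941/4030.5 = 0.233469…
%ΔIncome = (82910 − 70710)/[( 70710 + 82910)/2] = 12200/76810 = 0.158833…
E_income = (941/4030.5) / (12200/76810) = 1.4699…
E_income > 1 ⇒ normal good, luxury.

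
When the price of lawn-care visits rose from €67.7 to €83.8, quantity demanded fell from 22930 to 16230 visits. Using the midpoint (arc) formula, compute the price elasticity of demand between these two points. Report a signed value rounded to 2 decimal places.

%ΔQ = (16230 − 22930) / [(22930 + 16230)/2] = -6700/19580 = -0.342185…
%ΔP = (83.8 − 67.7) / [(67.7 + 83.8)/2] = 16.1/75.75 = 0.212541…
Arc Ed = %ΔQ / %ΔP = (-6700/19580) / (16.1/75.75) = -1.6099…

-1.61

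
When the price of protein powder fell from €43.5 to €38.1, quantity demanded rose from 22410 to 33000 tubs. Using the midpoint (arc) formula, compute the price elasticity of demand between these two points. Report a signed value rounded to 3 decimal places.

-2.888

%ΔQ = (33000 − 22410) / [(22410 + 33000)/2] = 10590/27705 = 0.382241…
%ΔP = (38.1 − 43.5) / [(43.5 + 38.1)/2] = -5.4/40.8 = -0.132352…
Arc Ed = %ΔQ / %ΔP = (10590/27705) / (-5.4/40.8) = -2.88804…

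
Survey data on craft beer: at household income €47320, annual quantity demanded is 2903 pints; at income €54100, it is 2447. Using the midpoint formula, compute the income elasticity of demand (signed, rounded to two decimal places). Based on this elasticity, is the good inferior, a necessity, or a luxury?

-1.27; inferior

%ΔQ = (2447 − 2903)/[( 2903 + 2447)/2] = -456/2675 = -0.170467…
%ΔIncome = (54100 − 47320)/[( 47320 + 54100)/2] = 6780/50710 = 0.133701…
E_income = (-456/2675) / (6780/50710) = -1.2749…
E_income < 0 ⇒ inferior good.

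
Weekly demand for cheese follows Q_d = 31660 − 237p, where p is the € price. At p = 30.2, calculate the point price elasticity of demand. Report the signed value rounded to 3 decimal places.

dQ_d/dp = −237. At p = 30.2, Q_d = 31660 − 237(30.2) = 24502.6.
Ed = (dQ_d/dp)·(p/Q_d) = −237 × (30.2/24502.6) = -0.29210…

-0.292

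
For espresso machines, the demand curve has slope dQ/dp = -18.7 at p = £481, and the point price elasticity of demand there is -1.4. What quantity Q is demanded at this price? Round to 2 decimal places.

6424.79

Ed = (dQ/dp)·(p/Q) ⇒ Q = (dQ/dp)·p/Ed = (-18.7)·481/(-1.4) = 6424.7857…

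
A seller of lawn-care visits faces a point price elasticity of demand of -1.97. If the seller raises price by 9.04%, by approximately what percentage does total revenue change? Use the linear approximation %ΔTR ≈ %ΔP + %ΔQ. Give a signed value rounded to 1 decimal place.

-8.8%

%ΔQ ≈ Ed × %ΔP = (-1.97) × (+9.04%) = -17.8088%
%ΔTR ≈ %ΔP + %ΔQ = (+9.04%) + (-17.8088%) = -8.7688%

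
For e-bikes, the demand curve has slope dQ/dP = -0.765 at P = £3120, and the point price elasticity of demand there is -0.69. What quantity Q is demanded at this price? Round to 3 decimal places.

3459.130

Ed = (dQ/dP)·(P/Q) ⇒ Q = (dQ/dP)·P/Ed = (-0.765)·3120/(-0.69) = 3459.13043…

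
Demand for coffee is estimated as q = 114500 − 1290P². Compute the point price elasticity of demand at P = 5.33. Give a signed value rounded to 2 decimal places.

-0.94

dq/dP = −2·1290·P = -13751.4. At P = 5.33, q = 77852.519.
Ed = (dq/dP)·(P/q) = (-13751.4) × (5.33/77852.519) = -0.9414…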